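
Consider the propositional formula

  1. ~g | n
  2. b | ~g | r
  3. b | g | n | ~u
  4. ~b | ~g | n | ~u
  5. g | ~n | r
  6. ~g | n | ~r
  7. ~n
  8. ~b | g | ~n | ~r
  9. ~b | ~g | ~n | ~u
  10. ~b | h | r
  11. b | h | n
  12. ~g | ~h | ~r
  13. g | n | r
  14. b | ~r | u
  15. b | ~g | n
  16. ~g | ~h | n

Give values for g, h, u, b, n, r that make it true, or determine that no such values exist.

g: False, h: True, u: True, b: True, n: False, r: True

Unit clause (~n) forces n = False.
In (~g | n) only ~g is left, so g = False.
In (g | n | r) only r is left, so r = True.
Set h = True.
Set u = True.
  then (b | g | n | ~u) forces b = True.
All clauses satisfied.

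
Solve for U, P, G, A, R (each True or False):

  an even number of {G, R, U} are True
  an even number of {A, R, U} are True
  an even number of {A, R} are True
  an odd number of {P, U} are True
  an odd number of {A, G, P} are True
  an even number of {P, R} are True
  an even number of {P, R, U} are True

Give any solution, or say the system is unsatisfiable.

U = False; P = True; G = True; A = True; R = True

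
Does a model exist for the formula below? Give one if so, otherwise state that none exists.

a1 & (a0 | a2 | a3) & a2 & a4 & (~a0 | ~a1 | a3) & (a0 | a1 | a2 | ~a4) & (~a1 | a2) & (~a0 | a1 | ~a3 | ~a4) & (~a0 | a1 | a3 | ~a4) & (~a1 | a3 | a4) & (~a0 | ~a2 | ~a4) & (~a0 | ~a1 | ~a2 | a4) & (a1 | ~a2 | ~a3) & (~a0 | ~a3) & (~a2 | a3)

a0 = False, a1 = True, a2 = True, a3 = True, a4 = True

Unit clause (a1) forces a1 = True.
Unit clause (a2) forces a2 = True.
Unit clause (a4) forces a4 = True.
In (~a0 | ~a2 | ~a4) only ~a0 is left, so a0 = False.
In (~a2 | a3) only a3 is left, so a3 = True.
All clauses satisfied.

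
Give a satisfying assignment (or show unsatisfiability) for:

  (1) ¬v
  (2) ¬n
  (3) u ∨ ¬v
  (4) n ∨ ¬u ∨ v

Unit clause (¬v) forces v = False.
Unit clause (¬n) forces n = False.
In (n ∨ ¬u ∨ v) only ¬u is left, so u = False.
Check each clause:
  (¬v): ¬v holds.
  (¬n): ¬n holds.
  (u ∨ ¬v): ¬v holds.
  (n ∨ ¬u ∨ v): ¬u holds.
All clauses satisfied.

n: False, v: False, u: False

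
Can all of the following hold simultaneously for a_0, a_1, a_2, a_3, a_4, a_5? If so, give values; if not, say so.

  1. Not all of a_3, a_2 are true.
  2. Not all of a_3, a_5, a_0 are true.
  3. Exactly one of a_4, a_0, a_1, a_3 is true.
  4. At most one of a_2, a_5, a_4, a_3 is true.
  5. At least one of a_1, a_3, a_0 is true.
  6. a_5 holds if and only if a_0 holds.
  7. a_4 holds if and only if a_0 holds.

a_0 = False, a_1 = True, a_2 = False, a_3 = False, a_4 = False, a_5 = False

  (1) {a_3, a_2}: 0/2 true — not all ✓
  (2) {a_3, a_5, a_0}: 0/3 true — not all ✓
  (3) {a_4, a_0, a_1, a_3}: 1 true — exactly one ✓
  (4) {a_2, a_5, a_4, a_3}: 0 true — at most one ✓
  (5) {a_1, a_3, a_0}: 1 true — at least one ✓
  (6) a_5=F, a_0=F — same ✓
  (7) a_4=F, a_0=F — same ✓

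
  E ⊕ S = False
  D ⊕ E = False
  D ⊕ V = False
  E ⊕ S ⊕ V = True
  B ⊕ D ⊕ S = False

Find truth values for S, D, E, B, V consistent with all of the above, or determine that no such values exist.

S=T, D=T, E=T, B=F, V=T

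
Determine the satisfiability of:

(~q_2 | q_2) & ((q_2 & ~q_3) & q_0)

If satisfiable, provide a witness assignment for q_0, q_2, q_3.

q_0=T; q_2=T; q_3=F

  ~q_2 | q_2 = True
    ~q_2 = False
  (q_2 & ~q_3) & q_0 = True
    q_2 & ~q_3 = True
      ~q_3 = True
Both conjuncts True, so the formula holds.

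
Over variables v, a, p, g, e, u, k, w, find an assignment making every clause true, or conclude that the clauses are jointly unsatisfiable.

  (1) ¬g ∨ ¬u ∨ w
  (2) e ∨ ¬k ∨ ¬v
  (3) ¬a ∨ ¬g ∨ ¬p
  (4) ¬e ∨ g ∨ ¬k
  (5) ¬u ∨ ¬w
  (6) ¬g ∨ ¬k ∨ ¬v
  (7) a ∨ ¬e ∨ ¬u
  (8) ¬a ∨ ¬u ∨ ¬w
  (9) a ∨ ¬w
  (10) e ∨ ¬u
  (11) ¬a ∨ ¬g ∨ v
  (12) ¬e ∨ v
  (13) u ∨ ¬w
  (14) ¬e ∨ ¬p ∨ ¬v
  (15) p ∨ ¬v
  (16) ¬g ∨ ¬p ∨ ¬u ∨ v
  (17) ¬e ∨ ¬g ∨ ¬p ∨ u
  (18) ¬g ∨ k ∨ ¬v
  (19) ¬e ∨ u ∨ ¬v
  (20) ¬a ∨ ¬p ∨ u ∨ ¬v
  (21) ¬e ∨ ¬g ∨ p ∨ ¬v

v: False, a: True, p: True, g: False, e: False, u: False, k: True, w: False

Set v = False.
  then (¬e ∨ v) forces e = False.
  then (e ∨ ¬u) forces u = False.
  then (u ∨ ¬w) forces w = False.
Set a = True.
  then (¬a ∨ ¬g ∨ v) forces g = False.
Set p = True.
Set k = True.
All clauses satisfied.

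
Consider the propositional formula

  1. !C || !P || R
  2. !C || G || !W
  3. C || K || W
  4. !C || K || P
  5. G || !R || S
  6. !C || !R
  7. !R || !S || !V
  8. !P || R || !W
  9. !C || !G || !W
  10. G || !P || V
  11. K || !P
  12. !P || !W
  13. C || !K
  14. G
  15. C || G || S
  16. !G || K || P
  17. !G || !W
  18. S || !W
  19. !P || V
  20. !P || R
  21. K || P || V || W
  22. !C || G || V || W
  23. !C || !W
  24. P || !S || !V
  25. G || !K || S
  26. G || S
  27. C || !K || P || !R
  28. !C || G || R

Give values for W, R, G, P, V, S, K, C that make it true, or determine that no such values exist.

W = False; R = False; G = True; P = False; V = False; S = True; K = True; C = True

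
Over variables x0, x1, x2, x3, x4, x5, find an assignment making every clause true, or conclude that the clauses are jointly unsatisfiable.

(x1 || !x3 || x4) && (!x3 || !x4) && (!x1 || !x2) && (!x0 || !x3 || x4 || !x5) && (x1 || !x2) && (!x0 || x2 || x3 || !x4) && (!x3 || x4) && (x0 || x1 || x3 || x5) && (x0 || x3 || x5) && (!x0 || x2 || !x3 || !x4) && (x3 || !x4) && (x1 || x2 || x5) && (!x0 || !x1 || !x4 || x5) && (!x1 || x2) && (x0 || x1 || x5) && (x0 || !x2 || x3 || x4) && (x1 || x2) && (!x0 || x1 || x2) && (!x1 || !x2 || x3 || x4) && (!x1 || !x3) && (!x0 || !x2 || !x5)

Case x1 = True:
  (!x1 || !x2) forces x2 = False.
  Clause (!x1 || x2) is falsified — contradiction.
Case x1 = False:
  (x1 || !x2) forces x2 = False.
  Clause (x1 || x2) is falsified — contradiction.
Both cases fail, so the formula is unsatisfiable.

The formula is unsatisfiable.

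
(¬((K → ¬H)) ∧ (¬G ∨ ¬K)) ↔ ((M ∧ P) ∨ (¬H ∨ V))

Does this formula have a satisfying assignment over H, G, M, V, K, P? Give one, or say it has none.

H: True; G: True; M: False; V: False; K: True; P: False

  (¬((K → ¬H)) ∧ (¬G ∨ ¬K)) ↔ ((M ∧ P) ∨ (¬H ∨ V)) = True
    ¬((K → ¬H)) ∧ (¬G ∨ ¬K) = False
      ¬((K → ¬H)) = True
        K → ¬H = False
          ¬H = False
      ¬G ∨ ¬K = False
        ¬G = False
        ¬K = False
    (M ∧ P) ∨ (¬H ∨ V) = False
      M ∧ P = False
      ¬H ∨ V = False
        ¬H = False
The formula evaluates to True.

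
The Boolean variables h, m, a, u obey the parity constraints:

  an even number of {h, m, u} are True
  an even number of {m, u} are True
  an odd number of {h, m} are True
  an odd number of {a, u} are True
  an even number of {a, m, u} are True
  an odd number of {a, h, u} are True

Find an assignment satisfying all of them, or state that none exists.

h=F; m=T; a=F; u=T

{h, m, u}: 2 true → even ✓
{m, u}: 2 true → even ✓
{h, m}: 1 true → odd ✓
{a, u}: 1 true → odd ✓
{a, m, u}: 2 true → even ✓
{a, h, u}: 1 true → odd ✓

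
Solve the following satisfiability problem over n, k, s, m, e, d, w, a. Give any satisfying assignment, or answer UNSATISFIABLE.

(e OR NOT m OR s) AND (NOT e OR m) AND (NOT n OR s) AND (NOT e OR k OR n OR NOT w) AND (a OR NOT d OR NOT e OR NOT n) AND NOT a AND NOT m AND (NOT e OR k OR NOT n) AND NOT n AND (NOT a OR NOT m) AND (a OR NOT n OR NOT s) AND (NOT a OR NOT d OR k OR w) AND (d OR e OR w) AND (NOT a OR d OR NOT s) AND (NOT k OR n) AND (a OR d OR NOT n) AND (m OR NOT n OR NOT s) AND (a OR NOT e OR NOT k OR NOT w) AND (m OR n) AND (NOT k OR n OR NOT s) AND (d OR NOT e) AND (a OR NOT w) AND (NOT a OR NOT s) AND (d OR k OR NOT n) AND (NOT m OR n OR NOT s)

No satisfying assignment exists.

Case n = True:
  Clause (NOT n) is falsified — contradiction.
Case n = False:
  (NOT a) forces a = False.
  (NOT m) forces m = False.
  Clause (m OR n) is falsified — contradiction.
Both cases fail, so the formula is unsatisfiable.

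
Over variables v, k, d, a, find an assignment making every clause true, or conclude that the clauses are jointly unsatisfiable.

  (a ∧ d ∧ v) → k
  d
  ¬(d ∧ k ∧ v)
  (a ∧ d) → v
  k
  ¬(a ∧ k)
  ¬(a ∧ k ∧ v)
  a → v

v = False; k = True; d = True; a = False

Unit clause (k) forces k = True.
Unit clause (d) forces d = True.
In (¬a ∨ ¬k) only ¬a is left, so a = False.
In (¬d ∨ ¬k ∨ ¬v) only ¬v is left, so v = False.
Check each clause:
  (k): k holds.
  (¬a ∨ ¬d ∨ k ∨ ¬v): ¬a holds.
  (¬d ∨ ¬k ∨ ¬v): ¬v holds.
  (d): d holds.
  (¬a ∨ ¬k ∨ ¬v): ¬a holds.
  (¬a ∨ ¬d ∨ v): ¬a holds.
  (¬a ∨ v): ¬a holds.
  (¬a ∨ ¬k): ¬a holds.
All clauses satisfied.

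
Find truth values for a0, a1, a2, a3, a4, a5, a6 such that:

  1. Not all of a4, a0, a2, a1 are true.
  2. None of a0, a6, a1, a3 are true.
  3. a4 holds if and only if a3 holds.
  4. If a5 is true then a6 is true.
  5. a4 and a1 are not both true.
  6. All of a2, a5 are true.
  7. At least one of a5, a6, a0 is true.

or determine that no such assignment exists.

Case a5 = True:
  (2) forces a0 = False.
  (2) forces a6 = False.
  Constraint (4) is violated (a5=T, a6=F) — contradiction.
Case a5 = False:
  Constraint (6) is violated (a5=F) — contradiction.
Both cases fail — unsatisfiable.

Unsatisfiable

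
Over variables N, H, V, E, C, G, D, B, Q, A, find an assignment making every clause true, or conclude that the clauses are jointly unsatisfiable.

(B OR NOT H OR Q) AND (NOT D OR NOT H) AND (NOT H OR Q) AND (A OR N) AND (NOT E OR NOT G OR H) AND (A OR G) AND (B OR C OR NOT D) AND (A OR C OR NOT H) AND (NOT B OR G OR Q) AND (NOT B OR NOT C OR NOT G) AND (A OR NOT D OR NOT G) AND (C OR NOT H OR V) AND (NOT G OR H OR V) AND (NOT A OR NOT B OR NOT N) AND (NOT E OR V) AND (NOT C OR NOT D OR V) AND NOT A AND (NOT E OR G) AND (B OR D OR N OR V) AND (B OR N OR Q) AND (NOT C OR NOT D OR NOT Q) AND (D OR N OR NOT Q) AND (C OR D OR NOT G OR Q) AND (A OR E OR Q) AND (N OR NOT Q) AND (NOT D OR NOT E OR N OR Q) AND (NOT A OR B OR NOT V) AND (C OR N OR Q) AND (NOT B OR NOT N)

Unit clause (NOT A) forces A = False.
In (A OR N) only N is left, so N = True.
In (A OR G) only G is left, so G = True.
In (A OR NOT D OR NOT G) only NOT D is left, so D = False.
In (NOT B OR NOT N) only NOT B is left, so B = False.
Set H = True.
  then (B OR NOT H OR Q) forces Q = True.
  then (A OR C OR NOT H) forces C = True.
Set V = True.
Set E = True.
All clauses satisfied.

N=T, H=T, V=T, E=T, C=T, G=T, D=F, B=F, Q=T, A=F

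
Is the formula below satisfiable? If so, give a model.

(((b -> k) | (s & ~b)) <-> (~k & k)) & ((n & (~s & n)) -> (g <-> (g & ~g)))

b: True, s: True, n: False, k: False, g: False

  ((b -> k) | (s & ~b)) <-> (~k & k) = True
    (b -> k) | (s & ~b) = False
      b -> k = False
      s & ~b = False
        ~b = False
    ~k & k = False
      ~k = True
  (n & (~s & n)) -> (g <-> (g & ~g)) = True
    n & (~s & n) = False
      ~s & n = False
        ~s = False
    g <-> (g & ~g) = True
      g & ~g = False
        ~g = True
Both conjuncts True, so the formula holds.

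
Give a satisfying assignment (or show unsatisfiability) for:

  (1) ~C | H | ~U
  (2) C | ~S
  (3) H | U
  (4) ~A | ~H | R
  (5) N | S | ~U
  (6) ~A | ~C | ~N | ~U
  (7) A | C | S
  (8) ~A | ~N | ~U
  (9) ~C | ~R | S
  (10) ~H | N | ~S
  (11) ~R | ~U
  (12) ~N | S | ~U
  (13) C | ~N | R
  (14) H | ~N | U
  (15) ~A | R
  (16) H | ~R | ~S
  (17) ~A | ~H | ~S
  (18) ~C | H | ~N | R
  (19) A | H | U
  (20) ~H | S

A = False, N = True, C = True, H = True, R = False, U = True, S = True

Try A = True:
  (~A | R) forces R = True.
  (~R | ~U) forces U = False.
  (H | U) forces H = True.
  (~A | ~H | ~S) forces S = False.
  clause (~H | S) is falsified — backtrack.
So A = False.
Set N = True.
Set C = True.
Try H = False:
  (~C | H | ~U) forces U = False.
  clause (H | U) is falsified — backtrack.
So H = True.
  then (~H | S) forces S = True.
Set R = False.
Set U = True.
All clauses satisfied.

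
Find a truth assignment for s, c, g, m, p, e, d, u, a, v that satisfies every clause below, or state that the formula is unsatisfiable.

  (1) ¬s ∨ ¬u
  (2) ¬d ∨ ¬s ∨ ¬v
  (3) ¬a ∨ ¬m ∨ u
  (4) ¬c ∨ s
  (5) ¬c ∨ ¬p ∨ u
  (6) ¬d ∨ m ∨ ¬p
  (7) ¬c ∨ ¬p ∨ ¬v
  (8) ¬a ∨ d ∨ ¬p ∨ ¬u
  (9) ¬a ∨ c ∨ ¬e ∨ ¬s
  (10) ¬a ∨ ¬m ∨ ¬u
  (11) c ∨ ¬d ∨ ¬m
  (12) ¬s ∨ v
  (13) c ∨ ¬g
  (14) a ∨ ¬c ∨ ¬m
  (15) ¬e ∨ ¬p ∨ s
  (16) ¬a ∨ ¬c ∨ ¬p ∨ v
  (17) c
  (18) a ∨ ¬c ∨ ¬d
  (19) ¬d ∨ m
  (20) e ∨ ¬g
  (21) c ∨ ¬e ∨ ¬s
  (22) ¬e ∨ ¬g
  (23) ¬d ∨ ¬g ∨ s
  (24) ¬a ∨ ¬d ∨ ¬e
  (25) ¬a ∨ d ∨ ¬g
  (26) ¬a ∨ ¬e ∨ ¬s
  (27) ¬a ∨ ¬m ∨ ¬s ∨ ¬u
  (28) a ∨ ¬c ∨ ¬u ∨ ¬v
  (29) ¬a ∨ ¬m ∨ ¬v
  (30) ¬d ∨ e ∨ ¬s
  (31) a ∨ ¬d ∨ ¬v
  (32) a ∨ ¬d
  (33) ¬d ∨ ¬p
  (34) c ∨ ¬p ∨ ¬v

Unit clause (c) forces c = True.
In (¬c ∨ s) only s is left, so s = True.
In (¬s ∨ v) only v is left, so v = True.
In (¬s ∨ ¬u) only ¬u is left, so u = False.
In (¬d ∨ ¬s ∨ ¬v) only ¬d is left, so d = False.
In (¬c ∨ ¬p ∨ u) only ¬p is left, so p = False.
Try g = True:
  (e ∨ ¬g) forces e = True.
  clause (¬e ∨ ¬g) is falsified — backtrack.
So g = False.
Set m = False.
Set e = True.
  then (¬a ∨ ¬e ∨ ¬s) forces a = False.
All clauses satisfied.

s = True; c = True; g = False; m = False; p = False; e = True; d = False; u = False; a = False; v = True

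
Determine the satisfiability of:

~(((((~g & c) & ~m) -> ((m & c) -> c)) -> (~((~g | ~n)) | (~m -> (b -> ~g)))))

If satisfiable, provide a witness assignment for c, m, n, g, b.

c=T, m=F, n=F, g=T, b=T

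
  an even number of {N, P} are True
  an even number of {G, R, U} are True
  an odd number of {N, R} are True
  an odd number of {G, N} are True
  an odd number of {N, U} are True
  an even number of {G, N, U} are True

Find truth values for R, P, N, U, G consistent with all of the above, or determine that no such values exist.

Adding constraints 2, 3, 6 mod 2: every variable appears an even number of times on the left, so the left side is 0.
But the right sides sum to 1 (mod 2). 0 ≠ 1 — the system is inconsistent.

Unsatisfiable — no assignment works.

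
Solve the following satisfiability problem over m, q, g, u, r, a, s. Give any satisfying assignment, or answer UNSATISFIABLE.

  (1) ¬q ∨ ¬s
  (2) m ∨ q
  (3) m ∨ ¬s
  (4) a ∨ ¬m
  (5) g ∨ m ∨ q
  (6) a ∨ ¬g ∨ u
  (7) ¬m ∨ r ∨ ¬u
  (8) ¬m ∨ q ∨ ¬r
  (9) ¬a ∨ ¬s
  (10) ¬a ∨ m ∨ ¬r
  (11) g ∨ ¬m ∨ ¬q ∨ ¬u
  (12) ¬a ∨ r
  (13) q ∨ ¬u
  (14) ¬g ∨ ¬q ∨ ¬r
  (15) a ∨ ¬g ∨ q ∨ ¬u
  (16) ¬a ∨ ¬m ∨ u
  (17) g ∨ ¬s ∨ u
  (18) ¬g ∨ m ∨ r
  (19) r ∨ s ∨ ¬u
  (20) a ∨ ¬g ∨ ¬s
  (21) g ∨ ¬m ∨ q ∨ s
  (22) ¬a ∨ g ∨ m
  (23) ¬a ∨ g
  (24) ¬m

m = False, q = True, g = False, u = False, r = False, a = False, s = False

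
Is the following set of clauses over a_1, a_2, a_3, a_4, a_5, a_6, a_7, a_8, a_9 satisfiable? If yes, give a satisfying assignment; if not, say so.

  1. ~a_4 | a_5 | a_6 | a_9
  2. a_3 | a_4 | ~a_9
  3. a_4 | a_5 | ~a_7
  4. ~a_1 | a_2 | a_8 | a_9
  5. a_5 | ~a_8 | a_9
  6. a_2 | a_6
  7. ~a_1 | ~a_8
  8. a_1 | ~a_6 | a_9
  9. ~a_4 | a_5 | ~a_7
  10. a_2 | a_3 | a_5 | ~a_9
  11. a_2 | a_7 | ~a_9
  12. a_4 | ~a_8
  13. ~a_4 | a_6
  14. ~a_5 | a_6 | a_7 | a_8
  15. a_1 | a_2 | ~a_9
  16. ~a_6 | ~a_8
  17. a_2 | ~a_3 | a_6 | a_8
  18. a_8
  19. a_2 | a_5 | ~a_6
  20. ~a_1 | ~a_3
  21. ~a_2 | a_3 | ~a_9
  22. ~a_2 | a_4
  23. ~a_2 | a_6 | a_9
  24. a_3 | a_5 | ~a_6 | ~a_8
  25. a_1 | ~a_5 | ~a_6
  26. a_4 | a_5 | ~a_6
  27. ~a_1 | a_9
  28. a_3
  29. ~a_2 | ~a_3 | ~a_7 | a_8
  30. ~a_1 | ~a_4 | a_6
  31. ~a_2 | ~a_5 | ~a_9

Unsatisfiable — no assignment works.

Case a_4 = True:
  (~a_4 | a_6) forces a_6 = True.
  (~a_6 | ~a_8) forces a_8 = False.
  Clause (a_8) is falsified — contradiction.
Case a_4 = False:
  (a_4 | ~a_8) forces a_8 = False.
  Clause (a_8) is falsified — contradiction.
Both cases fail, so the formula is unsatisfiable.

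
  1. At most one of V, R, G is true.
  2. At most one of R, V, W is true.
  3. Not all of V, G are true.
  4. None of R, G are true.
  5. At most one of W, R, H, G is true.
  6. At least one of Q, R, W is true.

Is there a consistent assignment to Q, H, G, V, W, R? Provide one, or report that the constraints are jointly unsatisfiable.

Q=T; H=F; G=F; V=F; W=F; R=F

  (1) {V, R, G}: 0 true — at most one ✓
  (2) {R, V, W}: 0 true — at most one ✓
  (3) {V, G}: 0/2 true — not all ✓
  (4) {R, G}: 0 true — none ✓
  (5) {W, R, H, G}: 0 true — at most one ✓
  (6) {Q, R, W}: 1 true — at least one ✓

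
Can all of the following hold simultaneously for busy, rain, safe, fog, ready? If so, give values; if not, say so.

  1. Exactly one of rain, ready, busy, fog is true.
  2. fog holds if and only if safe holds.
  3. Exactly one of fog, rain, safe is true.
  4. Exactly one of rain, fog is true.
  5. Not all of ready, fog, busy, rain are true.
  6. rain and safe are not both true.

busy: False; rain: True; safe: False; fog: False; ready: False

  (1) {rain, ready, busy, fog}: 1 true — exactly one ✓
  (2) fog=F, safe=F — same ✓
  (3) {fog, rain, safe}: 1 true — exactly one ✓
  (4) {rain, fog}: 1 true — exactly one ✓
  (5) {ready, fog, busy, rain}: 1/4 true — not all ✓
  (6) rain=T, safe=F — not both ✓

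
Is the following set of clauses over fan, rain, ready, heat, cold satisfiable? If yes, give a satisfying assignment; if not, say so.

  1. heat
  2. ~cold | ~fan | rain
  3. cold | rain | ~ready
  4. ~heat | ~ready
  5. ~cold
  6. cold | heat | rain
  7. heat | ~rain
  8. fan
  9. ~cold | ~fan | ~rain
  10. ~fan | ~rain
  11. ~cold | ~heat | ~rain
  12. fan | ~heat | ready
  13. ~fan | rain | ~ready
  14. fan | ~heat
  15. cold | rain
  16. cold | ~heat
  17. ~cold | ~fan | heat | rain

Case cold = True:
  Clause (~cold) is falsified — contradiction.
Case cold = False:
  (heat) forces heat = True.
  Clause (cold | ~heat) is falsified — contradiction.
Both cases fail, so the formula is unsatisfiable.

Unsatisfiable — no assignment works.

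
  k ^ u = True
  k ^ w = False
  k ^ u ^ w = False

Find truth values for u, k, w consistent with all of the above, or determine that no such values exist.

u = False; k = True; w = True

k ^ u = T ^ F = True ✓
k ^ w = T ^ T = False ✓
k ^ u ^ w = T ^ F ^ T = False ✓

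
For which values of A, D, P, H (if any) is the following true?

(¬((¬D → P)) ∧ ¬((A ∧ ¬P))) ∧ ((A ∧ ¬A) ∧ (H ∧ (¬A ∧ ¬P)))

UNSATISFIABLE

Case A = True: the conjunct ¬A is False.
Case A = False: the conjunct A is False.
Both cases fail — unsatisfiable.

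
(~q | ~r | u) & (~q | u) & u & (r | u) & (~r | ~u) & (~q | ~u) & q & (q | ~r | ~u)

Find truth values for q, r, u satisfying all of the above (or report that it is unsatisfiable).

No satisfying assignment exists.

Case q = True:
  (~q | u) forces u = True.
  Clause (~q | ~u) is falsified — contradiction.
Case q = False:
  Clause (q) is falsified — contradiction.
Both cases fail, so the formula is unsatisfiable.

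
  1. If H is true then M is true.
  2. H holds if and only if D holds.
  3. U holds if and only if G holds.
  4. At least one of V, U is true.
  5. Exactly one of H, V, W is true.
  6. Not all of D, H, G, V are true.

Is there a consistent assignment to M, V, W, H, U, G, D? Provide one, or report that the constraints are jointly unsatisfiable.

M = True, V = False, W = True, H = False, U = True, G = True, D = False

  (1) H=F ⇒ M: vacuous ✓
  (2) H=F, D=F — same ✓
  (3) U=T, G=T — same ✓
  (4) {V, U}: 1 true — at least one ✓
  (5) {H, V, W}: 1 true — exactly one ✓
  (6) {D, H, G, V}: 1/4 true — not all ✓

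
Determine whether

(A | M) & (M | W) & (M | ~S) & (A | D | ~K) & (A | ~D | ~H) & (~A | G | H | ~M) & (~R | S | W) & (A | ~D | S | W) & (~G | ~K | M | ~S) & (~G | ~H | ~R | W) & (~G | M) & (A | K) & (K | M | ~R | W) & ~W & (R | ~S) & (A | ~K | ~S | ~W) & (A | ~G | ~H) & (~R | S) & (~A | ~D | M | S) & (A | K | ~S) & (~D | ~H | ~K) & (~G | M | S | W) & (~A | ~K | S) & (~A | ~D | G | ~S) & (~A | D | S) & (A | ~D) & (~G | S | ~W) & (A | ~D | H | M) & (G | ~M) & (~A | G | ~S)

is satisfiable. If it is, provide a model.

Unit clause (~W) forces W = False.
In (M | W) only M is left, so M = True.
In (G | ~M) only G is left, so G = True.
Set S = True.
  then (R | ~S) forces R = True.
  then (~G | ~H | ~R | W) forces H = False.
Set K = True.
Try A = False:
  (A | D | ~K) forces D = True.
  clause (A | ~D) is falsified — backtrack.
So A = True.
Set D = True.
All clauses satisfied.

G = True; S = True; K = True; W = False; A = True; M = True; D = True; R = True; H = False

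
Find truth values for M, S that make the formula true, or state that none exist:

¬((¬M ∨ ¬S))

M: True, S: True

  ¬((¬M ∨ ¬S)) = True
    ¬M ∨ ¬S = False
      ¬M = False
      ¬S = False
The formula evaluates to True.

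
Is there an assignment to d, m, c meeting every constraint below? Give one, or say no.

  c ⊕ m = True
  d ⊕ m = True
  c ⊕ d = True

UNSATISFIABLE

Adding constraints 1, 2, 3 mod 2: every variable appears an even number of times on the left, so the left side is 0.
But the right sides sum to 1 (mod 2). 0 ≠ 1 — the system is inconsistent.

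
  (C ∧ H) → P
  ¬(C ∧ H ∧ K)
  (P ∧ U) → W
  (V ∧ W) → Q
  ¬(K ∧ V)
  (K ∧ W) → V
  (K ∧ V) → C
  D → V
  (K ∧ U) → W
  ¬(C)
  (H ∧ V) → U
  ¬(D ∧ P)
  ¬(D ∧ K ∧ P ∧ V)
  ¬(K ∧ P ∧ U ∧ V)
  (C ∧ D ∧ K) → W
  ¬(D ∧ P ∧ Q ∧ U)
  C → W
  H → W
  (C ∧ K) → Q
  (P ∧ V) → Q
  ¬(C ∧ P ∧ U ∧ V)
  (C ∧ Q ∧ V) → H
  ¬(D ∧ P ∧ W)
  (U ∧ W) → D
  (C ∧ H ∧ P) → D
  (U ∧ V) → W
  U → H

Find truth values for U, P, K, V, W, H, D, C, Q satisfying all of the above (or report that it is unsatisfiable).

U=F, P=T, K=F, V=T, W=T, H=F, D=F, C=F, Q=T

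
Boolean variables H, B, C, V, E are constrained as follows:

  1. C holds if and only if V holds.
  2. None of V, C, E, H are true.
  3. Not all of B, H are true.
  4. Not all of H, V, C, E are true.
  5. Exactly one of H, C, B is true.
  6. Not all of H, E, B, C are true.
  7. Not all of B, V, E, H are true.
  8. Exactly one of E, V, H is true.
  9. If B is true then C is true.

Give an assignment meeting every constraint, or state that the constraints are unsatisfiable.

Unsatisfiable

Case H = True:
  Constraint (2) is violated (H=T) — contradiction.
Case H = False:
  (2) forces V = False.
  (1) with V=F forces C = False.
  (2) forces E = False.
  Constraint (8) is violated (E=F, V=F, H=F) — contradiction.
Both cases fail — unsatisfiable.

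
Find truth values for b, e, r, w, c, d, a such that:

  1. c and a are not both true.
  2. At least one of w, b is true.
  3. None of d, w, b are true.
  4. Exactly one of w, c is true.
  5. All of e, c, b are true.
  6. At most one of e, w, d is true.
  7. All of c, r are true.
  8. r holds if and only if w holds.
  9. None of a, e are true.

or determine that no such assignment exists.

UNSATISFIABLE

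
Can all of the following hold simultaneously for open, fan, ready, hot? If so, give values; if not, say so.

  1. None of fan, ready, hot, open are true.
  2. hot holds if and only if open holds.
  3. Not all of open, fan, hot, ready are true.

open=F, fan=F, ready=F, hot=F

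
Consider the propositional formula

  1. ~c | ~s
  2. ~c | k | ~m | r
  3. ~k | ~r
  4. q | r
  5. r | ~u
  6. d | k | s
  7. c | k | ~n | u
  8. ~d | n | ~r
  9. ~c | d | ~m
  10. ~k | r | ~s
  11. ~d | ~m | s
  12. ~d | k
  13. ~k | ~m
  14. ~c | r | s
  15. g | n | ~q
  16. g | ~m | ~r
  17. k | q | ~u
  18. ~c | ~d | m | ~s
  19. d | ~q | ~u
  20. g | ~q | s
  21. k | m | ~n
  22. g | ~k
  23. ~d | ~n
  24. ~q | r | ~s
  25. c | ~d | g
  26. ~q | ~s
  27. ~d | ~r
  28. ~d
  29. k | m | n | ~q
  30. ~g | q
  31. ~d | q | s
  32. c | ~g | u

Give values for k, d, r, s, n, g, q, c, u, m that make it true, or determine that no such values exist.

k = False, d = False, r = True, s = True, n = False, g = False, q = False, c = False, u = False, m = False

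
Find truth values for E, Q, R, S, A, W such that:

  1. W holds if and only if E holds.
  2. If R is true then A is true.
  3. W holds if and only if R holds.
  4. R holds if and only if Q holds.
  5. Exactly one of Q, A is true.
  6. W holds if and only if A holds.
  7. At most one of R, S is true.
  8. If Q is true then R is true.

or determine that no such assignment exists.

UNSATISFIABLE

Case Q = True:
  (4) with Q=T forces R = True.
  (2) with R=T forces A = True.
  Constraint (5) is violated (Q=T, A=T) — contradiction.
Case Q = False:
  (4) with Q=F forces R = False.
  (3) with R=F forces W = False.
  (1) with W=F forces E = False.
  (5) with Q=F forces A = True.
  Constraint (6) is violated (W=F, A=T) — contradiction.
Both cases fail — unsatisfiable.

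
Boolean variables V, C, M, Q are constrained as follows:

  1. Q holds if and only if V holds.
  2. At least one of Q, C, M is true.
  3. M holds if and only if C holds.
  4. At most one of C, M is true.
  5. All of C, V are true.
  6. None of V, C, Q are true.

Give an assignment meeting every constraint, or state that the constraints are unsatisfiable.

Case V = True:
  Constraint (6) is violated (V=T) — contradiction.
Case V = False:
  Constraint (5) is violated (V=F) — contradiction.
Both cases fail — unsatisfiable.

Unsatisfiable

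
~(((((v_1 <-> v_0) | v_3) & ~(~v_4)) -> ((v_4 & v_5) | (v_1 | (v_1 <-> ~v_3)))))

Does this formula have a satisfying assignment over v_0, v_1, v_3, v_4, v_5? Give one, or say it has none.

v_0: False; v_1: False; v_3: False; v_4: True; v_5: False

  ~(((((v_1 <-> v_0) | v_3) & ~(~v_4)) -> ((v_4 & v_5) | (v_1 | (v_1 <-> ~v_3))))) = True
    (((v_1 <-> v_0) | v_3) & ~(~v_4)) -> ((v_4 & v_5) | (v_1 | (v_1 <-> ~v_3))) = False
      ((v_1 <-> v_0) | v_3) & ~(~v_4) = True
        (v_1 <-> v_0) | v_3 = True
          v_1 <-> v_0 = True
        ~(~v_4) = True
          ~v_4 = False
      (v_4 & v_5) | (v_1 | (v_1 <-> ~v_3)) = False
        v_4 & v_5 = False
        v_1 | (v_1 <-> ~v_3) = False
          v_1 <-> ~v_3 = False
            ~v_3 = True
The formula evaluates to True.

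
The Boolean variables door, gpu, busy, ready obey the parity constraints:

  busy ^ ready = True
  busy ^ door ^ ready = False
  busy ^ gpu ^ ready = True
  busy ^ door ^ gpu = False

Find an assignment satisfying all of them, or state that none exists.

door=T, gpu=F, busy=T, ready=F

busy ^ ready = T ^ F = True ✓
busy ^ door ^ ready = T ^ T ^ F = False ✓
busy ^ gpu ^ ready = T ^ F ^ F = True ✓
busy ^ door ^ gpu = T ^ T ^ F = False ✓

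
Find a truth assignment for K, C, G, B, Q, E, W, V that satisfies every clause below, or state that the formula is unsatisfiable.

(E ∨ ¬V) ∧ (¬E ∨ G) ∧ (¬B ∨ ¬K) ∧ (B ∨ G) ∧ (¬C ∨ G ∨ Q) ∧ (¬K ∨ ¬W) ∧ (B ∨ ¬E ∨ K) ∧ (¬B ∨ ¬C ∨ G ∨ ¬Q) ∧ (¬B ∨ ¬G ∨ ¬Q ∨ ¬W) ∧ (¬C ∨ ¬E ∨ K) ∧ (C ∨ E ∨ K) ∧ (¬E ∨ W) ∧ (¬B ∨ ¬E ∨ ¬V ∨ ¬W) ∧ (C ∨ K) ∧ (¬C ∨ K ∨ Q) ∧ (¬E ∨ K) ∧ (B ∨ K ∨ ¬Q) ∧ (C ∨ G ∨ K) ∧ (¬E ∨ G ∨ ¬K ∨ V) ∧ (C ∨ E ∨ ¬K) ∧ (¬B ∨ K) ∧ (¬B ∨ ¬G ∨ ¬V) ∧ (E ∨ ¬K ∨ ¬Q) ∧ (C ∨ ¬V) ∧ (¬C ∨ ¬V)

Set K = True.
  then (¬B ∨ ¬K) forces B = False.
  then (B ∨ G) forces G = True.
  then (¬K ∨ ¬W) forces W = False.
  then (¬E ∨ W) forces E = False.
  then (C ∨ E ∨ ¬K) forces C = True.
  then (E ∨ ¬K ∨ ¬Q) forces Q = False.
  then (¬C ∨ ¬V) forces V = False.
All clauses satisfied.

K = True; C = True; G = True; B = False; Q = False; E = False; W = False; V = False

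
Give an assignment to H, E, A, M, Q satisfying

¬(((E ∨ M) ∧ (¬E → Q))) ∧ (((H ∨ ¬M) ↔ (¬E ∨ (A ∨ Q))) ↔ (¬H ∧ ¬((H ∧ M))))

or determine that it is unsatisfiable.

H=F, E=F, A=F, M=F, Q=T

  ¬(((E ∨ M) ∧ (¬E → Q))) = True
    (E ∨ M) ∧ (¬E → Q) = False
      E ∨ M = False
      ¬E → Q = True
        ¬E = True
  ((H ∨ ¬M) ↔ (¬E ∨ (A ∨ Q))) ↔ (¬H ∧ ¬((H ∧ M))) = True
    (H ∨ ¬M) ↔ (¬E ∨ (A ∨ Q)) = True
      H ∨ ¬M = True
        ¬M = True
      ¬E ∨ (A ∨ Q) = True
        ¬E = True
        A ∨ Q = True
    ¬H ∧ ¬((H ∧ M)) = True
      ¬H = True
      ¬((H ∧ M)) = True
        H ∧ M = False
Both conjuncts True, so the formula holds.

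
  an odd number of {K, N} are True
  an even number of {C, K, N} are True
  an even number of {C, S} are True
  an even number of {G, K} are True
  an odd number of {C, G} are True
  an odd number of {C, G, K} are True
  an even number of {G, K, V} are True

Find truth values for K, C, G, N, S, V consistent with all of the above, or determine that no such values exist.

K: False; C: True; G: False; N: True; S: True; V: False

{K, N}: 1 true → odd ✓
{C, K, N}: 2 true → even ✓
{C, S}: 2 true → even ✓
{G, K}: 0 true → even ✓
{C, G}: 1 true → odd ✓
{C, G, K}: 1 true → odd ✓
{G, K, V}: 0 true → even ✓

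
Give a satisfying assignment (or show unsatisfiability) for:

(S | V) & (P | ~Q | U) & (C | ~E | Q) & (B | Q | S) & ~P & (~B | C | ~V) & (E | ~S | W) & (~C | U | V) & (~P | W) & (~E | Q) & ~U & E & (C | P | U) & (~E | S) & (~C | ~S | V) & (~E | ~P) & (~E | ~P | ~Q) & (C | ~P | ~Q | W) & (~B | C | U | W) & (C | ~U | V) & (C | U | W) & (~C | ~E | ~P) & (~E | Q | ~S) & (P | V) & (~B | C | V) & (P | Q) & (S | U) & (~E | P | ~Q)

No satisfying assignment exists.

Case E = True:
  (~P) forces P = False.
  (~E | Q) forces Q = True.
  Clause (~E | P | ~Q) is falsified — contradiction.
Case E = False:
  Clause (E) is falsified — contradiction.
Both cases fail, so the formula is unsatisfiable.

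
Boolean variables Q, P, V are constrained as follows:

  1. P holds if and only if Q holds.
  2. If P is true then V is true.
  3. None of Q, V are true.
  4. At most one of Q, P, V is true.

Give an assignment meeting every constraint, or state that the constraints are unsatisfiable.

Q = False, P = False, V = False

  (1) P=F, Q=F — same ✓
  (2) P=F ⇒ V: vacuous ✓
  (3) {Q, V}: 0 true — none ✓
  (4) {Q, P, V}: 0 true — at most one ✓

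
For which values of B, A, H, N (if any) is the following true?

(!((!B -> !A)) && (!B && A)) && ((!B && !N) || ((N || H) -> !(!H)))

B=F, A=T, H=T, N=T

  !((!B -> !A)) && (!B && A) = True
    !((!B -> !A)) = True
      !B -> !A = False
        !B = True
        !A = False
    !B && A = True
      !B = True
  (!B && !N) || ((N || H) -> !(!H)) = True
    !B && !N = False
      !B = True
      !N = False
    (N || H) -> !(!H) = True
      N || H = True
      !(!H) = True
        !H = False
Both conjuncts True, so the formula holds.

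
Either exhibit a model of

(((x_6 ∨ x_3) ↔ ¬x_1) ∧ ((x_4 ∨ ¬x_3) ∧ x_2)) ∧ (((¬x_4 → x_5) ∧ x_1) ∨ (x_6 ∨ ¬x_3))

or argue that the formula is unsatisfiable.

x_1: True, x_2: True, x_3: False, x_4: False, x_5: False, x_6: False

  ((x_6 ∨ x_3) ↔ ¬x_1) ∧ ((x_4 ∨ ¬x_3) ∧ x_2) = True
    (x_6 ∨ x_3) ↔ ¬x_1 = True
      x_6 ∨ x_3 = False
      ¬x_1 = False
    (x_4 ∨ ¬x_3) ∧ x_2 = True
      x_4 ∨ ¬x_3 = True
        ¬x_3 = True
  ((¬x_4 → x_5) ∧ x_1) ∨ (x_6 ∨ ¬x_3) = True
    (¬x_4 → x_5) ∧ x_1 = False
      ¬x_4 → x_5 = False
        ¬x_4 = True
    x_6 ∨ ¬x_3 = True
      ¬x_3 = True
Both conjuncts True, so the formula holds.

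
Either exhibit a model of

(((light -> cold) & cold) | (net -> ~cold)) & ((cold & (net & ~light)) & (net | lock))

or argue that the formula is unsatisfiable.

lock: True, cold: True, net: True, light: False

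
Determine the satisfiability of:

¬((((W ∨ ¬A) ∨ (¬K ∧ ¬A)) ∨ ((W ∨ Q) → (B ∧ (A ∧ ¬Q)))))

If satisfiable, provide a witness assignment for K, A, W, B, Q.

K=T; A=T; W=F; B=F; Q=T

  ¬((((W ∨ ¬A) ∨ (¬K ∧ ¬A)) ∨ ((W ∨ Q) → (B ∧ (A ∧ ¬Q))))) = True
    ((W ∨ ¬A) ∨ (¬K ∧ ¬A)) ∨ ((W ∨ Q) → (B ∧ (A ∧ ¬Q))) = False
      (W ∨ ¬A) ∨ (¬K ∧ ¬A) = False
        W ∨ ¬A = False
          ¬A = False
        ¬K ∧ ¬A = False
          ¬K = False
          ¬A = False
      (W ∨ Q) → (B ∧ (A ∧ ¬Q)) = False
        W ∨ Q = True
        B ∧ (A ∧ ¬Q) = False
          A ∧ ¬Q = False
            ¬Q = False
The formula evaluates to True.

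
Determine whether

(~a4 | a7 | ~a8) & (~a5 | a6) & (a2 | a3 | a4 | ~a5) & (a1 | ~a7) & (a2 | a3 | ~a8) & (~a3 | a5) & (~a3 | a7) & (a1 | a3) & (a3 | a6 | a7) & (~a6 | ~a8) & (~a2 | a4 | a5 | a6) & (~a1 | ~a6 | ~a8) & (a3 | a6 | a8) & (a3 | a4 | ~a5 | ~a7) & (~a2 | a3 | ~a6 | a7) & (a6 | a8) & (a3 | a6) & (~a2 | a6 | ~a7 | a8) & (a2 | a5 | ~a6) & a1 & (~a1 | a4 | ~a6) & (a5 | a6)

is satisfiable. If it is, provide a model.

Unit clause (a1) forces a1 = True.
Set a2 = True.
Set a3 = False.
  then (a3 | a6) forces a6 = True.
  then (~a1 | a4 | ~a6) forces a4 = True.
  then (~a6 | ~a8) forces a8 = False.
  then (~a2 | a3 | ~a6 | a7) forces a7 = True.
Set a5 = False.
All clauses satisfied.

a1 = True, a2 = True, a3 = False, a4 = True, a5 = False, a6 = True, a7 = True, a8 = False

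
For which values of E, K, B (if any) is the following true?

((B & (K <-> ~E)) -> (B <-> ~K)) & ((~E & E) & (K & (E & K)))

UNSATISFIABLE

Case E = True: the conjunct ~E is False.
Case E = False: the conjunct E is False.
Both cases fail — unsatisfiable.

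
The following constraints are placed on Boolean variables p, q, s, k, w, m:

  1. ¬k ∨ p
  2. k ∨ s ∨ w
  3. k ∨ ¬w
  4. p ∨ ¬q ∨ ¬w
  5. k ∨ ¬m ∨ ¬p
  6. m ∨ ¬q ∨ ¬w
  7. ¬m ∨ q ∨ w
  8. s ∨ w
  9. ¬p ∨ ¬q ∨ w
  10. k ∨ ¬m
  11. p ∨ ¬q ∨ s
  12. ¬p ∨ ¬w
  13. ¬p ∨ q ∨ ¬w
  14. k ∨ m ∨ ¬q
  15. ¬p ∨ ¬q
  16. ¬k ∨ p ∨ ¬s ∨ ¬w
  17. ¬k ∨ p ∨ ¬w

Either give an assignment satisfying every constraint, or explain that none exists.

p: False, q: False, s: True, k: False, w: False, m: False

Set p = False.
  then (¬k ∨ p) forces k = False.
  then (k ∨ ¬w) forces w = False.
  then (s ∨ w) forces s = True.
  then (k ∨ ¬m) forces m = False.
  then (k ∨ m ∨ ¬q) forces q = False.
All clauses satisfied.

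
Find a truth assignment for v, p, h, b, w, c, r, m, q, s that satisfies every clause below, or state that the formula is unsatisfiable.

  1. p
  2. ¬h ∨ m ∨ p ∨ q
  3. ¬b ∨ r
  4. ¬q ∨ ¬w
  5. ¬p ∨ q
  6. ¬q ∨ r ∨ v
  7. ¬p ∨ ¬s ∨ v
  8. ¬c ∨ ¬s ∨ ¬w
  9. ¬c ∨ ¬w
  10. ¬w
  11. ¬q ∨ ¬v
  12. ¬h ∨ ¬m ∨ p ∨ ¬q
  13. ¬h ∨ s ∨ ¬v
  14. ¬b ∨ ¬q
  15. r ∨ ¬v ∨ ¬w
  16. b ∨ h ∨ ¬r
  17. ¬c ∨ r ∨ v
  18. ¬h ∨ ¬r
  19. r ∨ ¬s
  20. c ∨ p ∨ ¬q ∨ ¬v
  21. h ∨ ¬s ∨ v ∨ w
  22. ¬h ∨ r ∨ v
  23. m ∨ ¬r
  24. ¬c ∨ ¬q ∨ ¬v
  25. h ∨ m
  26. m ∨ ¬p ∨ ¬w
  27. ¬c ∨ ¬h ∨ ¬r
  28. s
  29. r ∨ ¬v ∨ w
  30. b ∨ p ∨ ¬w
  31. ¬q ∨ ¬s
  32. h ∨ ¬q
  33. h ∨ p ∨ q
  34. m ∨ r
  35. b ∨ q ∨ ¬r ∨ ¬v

The formula is unsatisfiable.

Case s = True:
  (p) forces p = True.
  (¬p ∨ q) forces q = True.
  Clause (¬q ∨ ¬s) is falsified — contradiction.
Case s = False:
  Clause (s) is falsified — contradiction.
Both cases fail, so the formula is unsatisfiable.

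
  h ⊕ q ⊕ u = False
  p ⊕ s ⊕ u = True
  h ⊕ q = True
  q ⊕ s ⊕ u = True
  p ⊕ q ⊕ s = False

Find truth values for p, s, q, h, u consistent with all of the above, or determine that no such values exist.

p = False, s = False, q = False, h = True, u = True

h ⊕ q ⊕ u = T ⊕ F ⊕ T = False ✓
p ⊕ s ⊕ u = F ⊕ F ⊕ T = True ✓
h ⊕ q = T ⊕ F = True ✓
q ⊕ s ⊕ u = F ⊕ F ⊕ T = True ✓
p ⊕ q ⊕ s = F ⊕ F ⊕ F = False ✓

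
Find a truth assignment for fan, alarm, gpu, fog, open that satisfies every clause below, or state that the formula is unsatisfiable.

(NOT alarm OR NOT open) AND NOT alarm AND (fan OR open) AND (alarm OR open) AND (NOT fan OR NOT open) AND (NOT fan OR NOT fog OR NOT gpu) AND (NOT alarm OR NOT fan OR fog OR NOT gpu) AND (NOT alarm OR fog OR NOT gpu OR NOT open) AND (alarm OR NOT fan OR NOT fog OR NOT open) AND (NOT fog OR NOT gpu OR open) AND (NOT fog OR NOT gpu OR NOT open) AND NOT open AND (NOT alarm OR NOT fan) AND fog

Unsatisfiable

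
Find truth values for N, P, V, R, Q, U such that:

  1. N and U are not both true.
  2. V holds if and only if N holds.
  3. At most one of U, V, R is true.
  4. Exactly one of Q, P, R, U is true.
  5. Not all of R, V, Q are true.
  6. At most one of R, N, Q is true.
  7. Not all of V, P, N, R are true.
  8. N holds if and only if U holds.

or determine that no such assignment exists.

N: False, P: True, V: False, R: False, Q: False, U: False

  (1) N=F, U=F — not both ✓
  (2) V=F, N=F — same ✓
  (3) {U, V, R}: 0 true — at most one ✓
  (4) {Q, P, R, U}: 1 true — exactly one ✓
  (5) {R, V, Q}: 0/3 true — not all ✓
  (6) {R, N, Q}: 0 true — at most one ✓
  (7) {V, P, N, R}: 1/4 true — not all ✓
  (8) N=F, U=F — same ✓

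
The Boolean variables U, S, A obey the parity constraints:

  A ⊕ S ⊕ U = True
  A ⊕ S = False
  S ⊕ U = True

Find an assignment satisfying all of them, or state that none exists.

U=T, S=F, A=F

A ⊕ S ⊕ U = F ⊕ F ⊕ T = True ✓
A ⊕ S = F ⊕ F = False ✓
S ⊕ U = F ⊕ T = True ✓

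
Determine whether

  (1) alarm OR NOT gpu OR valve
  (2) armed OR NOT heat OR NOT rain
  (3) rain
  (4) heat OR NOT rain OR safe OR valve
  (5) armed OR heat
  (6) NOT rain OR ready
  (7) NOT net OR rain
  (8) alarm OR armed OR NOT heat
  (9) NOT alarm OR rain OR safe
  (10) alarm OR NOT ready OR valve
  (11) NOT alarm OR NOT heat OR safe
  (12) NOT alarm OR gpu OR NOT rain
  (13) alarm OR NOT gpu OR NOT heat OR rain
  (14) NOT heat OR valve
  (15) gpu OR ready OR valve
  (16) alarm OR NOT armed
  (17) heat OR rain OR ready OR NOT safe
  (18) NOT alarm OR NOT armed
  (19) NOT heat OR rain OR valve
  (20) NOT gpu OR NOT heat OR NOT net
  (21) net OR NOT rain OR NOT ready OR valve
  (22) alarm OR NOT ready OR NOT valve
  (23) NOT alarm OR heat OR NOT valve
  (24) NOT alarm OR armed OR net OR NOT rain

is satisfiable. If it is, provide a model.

Case armed = True:
  (rain) forces rain = True.
  (NOT rain OR ready) forces ready = True.
  (alarm OR NOT armed) forces alarm = True.
  Clause (NOT alarm OR NOT armed) is falsified — contradiction.
Case armed = False:
  (rain) forces rain = True.
  (armed OR NOT heat OR NOT rain) forces heat = False.
  Clause (armed OR heat) is falsified — contradiction.
Both cases fail, so the formula is unsatisfiable.

The formula is unsatisfiable.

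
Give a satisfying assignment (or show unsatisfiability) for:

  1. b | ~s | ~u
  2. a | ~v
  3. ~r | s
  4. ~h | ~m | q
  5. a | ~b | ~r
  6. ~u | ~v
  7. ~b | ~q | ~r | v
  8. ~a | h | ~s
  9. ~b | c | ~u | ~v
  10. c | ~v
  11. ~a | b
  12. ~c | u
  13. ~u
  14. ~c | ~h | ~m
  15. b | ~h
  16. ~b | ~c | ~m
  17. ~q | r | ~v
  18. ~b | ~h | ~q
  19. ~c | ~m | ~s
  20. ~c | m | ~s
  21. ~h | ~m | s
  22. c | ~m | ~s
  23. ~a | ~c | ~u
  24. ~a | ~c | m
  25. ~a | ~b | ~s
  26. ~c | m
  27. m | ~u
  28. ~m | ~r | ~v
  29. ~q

u: False, c: False, v: False, h: True, s: False, m: False, a: True, b: True, r: False, q: False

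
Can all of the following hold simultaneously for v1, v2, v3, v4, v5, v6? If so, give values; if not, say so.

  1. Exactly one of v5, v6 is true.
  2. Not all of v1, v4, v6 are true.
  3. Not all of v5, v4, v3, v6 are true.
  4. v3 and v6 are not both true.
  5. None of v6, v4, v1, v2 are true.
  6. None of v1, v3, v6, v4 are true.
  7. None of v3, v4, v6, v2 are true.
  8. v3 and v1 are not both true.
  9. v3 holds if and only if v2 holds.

v1 = False; v2 = False; v3 = False; v4 = False; v5 = True; v6 = False

  (1) {v5, v6}: 1 true — exactly one ✓
  (2) {v1, v4, v6}: 0/3 true — not all ✓
  (3) {v5, v4, v3, v6}: 1/4 true — not all ✓
  (4) v3=F, v6=F — not both ✓
  (5) {v6, v4, v1, v2}: 0 true — none ✓
  (6) {v1, v3, v6, v4}: 0 true — none ✓
  (7) {v3, v4, v6, v2}: 0 true — none ✓
  (8) v3=F, v1=F — not both ✓
  (9) v3=F, v2=F — same ✓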